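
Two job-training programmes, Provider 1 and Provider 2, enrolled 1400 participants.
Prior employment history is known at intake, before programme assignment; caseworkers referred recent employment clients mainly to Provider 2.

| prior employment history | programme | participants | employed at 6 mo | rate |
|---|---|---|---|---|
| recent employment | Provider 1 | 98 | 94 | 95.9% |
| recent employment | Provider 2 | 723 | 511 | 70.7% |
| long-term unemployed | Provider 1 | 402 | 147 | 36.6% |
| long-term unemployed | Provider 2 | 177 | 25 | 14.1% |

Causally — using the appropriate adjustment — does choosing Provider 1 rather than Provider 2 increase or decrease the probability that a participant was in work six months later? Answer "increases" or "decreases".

increases

Prior employment history differs across programmes for reasons unrelated to any effect of the programme itself, and it separately predicts the outcome — a classic confounder. We must compare within prior employment history levels.
Within each level — recent employment: 95.9% vs 70.7%; long-term unemployed: 36.6% vs 14.1% — Provider 1 is higher every time.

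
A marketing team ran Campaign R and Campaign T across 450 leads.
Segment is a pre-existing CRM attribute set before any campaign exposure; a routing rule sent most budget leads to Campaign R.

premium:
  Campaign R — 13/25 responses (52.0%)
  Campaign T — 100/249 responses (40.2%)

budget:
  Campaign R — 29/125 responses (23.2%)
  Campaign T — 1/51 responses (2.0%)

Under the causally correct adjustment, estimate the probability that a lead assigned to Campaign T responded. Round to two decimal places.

The customer segment-specific comparison favours Campaign R throughout, but the pooled figures favour Campaign T. The question is whether to condition on customer segment.
Customer segment is set before the campaign has any effect — it is not caused by the campaign — and it independently drives the outcome. That makes it a confounder, so the causal comparison is within customer segment levels.
Standardising Campaign T to the population customer segment mix: 0.609·100/249 + 0.391·1/51 = 0.252.

0.25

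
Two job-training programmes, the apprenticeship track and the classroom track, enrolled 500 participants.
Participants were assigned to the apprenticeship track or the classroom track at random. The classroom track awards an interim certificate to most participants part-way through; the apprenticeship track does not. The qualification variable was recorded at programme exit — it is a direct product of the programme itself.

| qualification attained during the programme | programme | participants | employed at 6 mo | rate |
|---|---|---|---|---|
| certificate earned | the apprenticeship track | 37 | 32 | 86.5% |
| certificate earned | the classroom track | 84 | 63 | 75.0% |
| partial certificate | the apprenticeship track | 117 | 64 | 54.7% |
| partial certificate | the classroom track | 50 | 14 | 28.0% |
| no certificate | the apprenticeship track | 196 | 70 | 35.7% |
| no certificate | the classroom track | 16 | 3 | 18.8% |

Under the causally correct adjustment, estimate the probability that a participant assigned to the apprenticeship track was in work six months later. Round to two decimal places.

0.47

Qualification attained during the programme is recorded after the programme and is itself shifted by it — it sits on the causal path from programme to outcome. Conditioning on a mediator would strip out part of the effect we want; the pooled comparison gives the total causal effect.
So P(outcome | do(the apprenticeship track)) is just the pooled rate for the apprenticeship track: 166/350 = 0.474.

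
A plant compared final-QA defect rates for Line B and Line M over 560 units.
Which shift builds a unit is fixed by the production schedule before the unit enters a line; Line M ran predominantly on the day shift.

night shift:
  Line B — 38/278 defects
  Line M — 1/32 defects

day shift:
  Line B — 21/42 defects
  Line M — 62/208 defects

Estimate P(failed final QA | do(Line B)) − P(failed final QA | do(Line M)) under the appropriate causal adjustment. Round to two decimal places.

The shift-specific comparison favours Line M throughout, but the pooled figures favour Line B. The question is whether to condition on shift.
Shift satisfies the back-door criterion: it is not a descendant of the line, and it blocks the spurious path from line to outcome. Adjusting for it (i.e., using the within-shift rates) gives the causal effect.
Adjusting over the population distribution of shift: 0.554·(0.137−0.031) + 0.446·(0.500−0.298) = +0.149.

+0.15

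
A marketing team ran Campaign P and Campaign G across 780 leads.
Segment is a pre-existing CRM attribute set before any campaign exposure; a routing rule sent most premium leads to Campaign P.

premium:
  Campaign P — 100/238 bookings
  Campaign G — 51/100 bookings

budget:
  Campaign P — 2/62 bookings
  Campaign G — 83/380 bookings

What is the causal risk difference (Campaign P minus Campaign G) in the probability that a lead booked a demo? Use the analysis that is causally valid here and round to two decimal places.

-0.14

Customer segment satisfies the back-door criterion: it is not a descendant of the campaign, and it blocks the spurious path from campaign to outcome. Adjusting for it (i.e., using the within-customer segment rates) gives the causal effect.
Adjusting over the population distribution of customer segment: 0.433·(0.420−0.510) + 0.567·(0.032−0.218) = -0.144.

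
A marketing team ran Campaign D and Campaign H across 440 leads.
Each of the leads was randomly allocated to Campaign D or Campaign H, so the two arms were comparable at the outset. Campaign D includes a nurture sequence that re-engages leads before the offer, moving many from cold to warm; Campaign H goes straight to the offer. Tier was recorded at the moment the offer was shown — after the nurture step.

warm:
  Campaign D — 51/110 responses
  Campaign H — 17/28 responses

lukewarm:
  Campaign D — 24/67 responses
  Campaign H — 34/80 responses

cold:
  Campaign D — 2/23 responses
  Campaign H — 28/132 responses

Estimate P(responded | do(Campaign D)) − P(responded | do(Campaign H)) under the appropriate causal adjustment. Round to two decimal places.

Within every engagement tier level Campaign H has the higher rate, yet pooled Campaign D does — Simpson's reversal.
Engagement tier is downstream of the campaign. One should not condition on a consequence of treatment, so the overall rates are the right comparison.
The causal difference is the pooled difference: 0.385 − 0.329 = +0.056.

+0.06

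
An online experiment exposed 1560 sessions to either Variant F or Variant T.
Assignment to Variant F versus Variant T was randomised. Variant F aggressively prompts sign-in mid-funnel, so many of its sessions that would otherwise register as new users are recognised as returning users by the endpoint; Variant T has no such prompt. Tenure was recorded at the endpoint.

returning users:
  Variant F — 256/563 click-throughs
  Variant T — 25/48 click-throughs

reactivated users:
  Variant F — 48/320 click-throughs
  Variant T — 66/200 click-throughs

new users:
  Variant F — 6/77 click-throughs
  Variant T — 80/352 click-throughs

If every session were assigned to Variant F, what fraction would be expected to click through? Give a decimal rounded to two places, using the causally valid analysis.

The user tenure-specific comparison favours Variant T throughout, but the pooled figures favour Variant F. The question is whether to condition on user tenure.
Stratifying would compare variants among sessions the variants themselves sorted into user tenure groups — a form of selection on an intermediate. The unconditioned pooled rates give the total causal effect.
So P(outcome | do(Variant F)) is just the pooled rate for Variant F: 310/960 = 0.323.

0.32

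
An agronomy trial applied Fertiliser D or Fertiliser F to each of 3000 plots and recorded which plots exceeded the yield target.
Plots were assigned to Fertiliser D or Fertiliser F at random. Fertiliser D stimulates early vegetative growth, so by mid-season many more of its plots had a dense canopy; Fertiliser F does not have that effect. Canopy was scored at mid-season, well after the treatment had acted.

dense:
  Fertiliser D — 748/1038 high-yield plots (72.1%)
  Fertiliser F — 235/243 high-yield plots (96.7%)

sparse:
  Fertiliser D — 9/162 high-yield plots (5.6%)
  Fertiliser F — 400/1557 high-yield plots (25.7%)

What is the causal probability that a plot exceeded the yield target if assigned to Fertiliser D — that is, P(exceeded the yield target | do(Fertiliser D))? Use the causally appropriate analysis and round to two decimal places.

The mid-season canopy-specific comparison favours Fertiliser F throughout, but the pooled figures favour Fertiliser D. The question is whether to condition on mid-season canopy.
Stratifying would compare fertilisers among plots the fertilisers themselves sorted into mid-season canopy groups — a form of selection on an intermediate. The unconditioned pooled rates give the total causal effect.
So P(outcome | do(Fertiliser D)) is just the pooled rate for Fertiliser D: 757/1200 = 0.631.

0.63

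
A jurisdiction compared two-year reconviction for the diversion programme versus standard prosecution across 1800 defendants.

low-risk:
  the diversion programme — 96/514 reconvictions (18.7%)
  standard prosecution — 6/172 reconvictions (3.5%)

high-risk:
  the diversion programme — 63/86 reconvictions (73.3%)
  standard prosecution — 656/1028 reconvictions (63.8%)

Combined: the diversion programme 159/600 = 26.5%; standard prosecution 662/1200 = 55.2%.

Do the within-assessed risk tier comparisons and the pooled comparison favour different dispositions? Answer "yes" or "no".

Within each assessed risk tier level (low-risk 18.7% vs 3.5%; high-risk 73.3% vs 63.8%), standard prosecution has the lower rate every time. Pooled: 26.5% vs 55.2% — the diversion programme has the lower rate overall. The two comparisons disagree.

yes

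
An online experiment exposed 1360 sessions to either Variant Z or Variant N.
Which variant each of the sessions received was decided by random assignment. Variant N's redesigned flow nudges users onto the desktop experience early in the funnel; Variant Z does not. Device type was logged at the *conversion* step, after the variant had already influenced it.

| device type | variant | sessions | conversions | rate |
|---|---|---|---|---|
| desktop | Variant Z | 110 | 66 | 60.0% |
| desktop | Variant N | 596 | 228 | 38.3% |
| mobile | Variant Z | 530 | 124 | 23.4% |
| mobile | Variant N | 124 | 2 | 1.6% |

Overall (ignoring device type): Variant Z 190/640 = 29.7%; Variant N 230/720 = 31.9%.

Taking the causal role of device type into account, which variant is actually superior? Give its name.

Variant N

The distribution of device type is itself part of what the variant does — it is an intermediate outcome. Holding it fixed would remove that part of the effect; the total effect is the pooled difference.
Pooled: Variant Z 29.7% vs Variant N 31.9%; Variant N is higher overall.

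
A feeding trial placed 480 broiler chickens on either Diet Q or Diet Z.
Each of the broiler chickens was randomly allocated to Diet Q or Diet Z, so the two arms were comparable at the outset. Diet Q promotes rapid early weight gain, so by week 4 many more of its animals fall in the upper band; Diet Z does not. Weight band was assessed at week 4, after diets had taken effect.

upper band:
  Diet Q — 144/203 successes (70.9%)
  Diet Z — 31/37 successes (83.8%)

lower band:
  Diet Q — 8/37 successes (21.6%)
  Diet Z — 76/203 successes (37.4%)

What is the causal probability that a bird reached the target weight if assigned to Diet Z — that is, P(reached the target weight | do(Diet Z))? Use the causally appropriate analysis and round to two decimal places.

Within every week-4 weight band level Diet Z has the higher rate, yet pooled Diet Q does — Simpson's reversal.
Week-4 weight band lies on the pathway diet → week-4 weight band → outcome, so adjusting for it blocks the indirect effect. For the total causal effect of diet, use the unadjusted pooled rates.
So P(outcome | do(Diet Z)) is just the pooled rate for Diet Z: 107/240 = 0.446.

0.45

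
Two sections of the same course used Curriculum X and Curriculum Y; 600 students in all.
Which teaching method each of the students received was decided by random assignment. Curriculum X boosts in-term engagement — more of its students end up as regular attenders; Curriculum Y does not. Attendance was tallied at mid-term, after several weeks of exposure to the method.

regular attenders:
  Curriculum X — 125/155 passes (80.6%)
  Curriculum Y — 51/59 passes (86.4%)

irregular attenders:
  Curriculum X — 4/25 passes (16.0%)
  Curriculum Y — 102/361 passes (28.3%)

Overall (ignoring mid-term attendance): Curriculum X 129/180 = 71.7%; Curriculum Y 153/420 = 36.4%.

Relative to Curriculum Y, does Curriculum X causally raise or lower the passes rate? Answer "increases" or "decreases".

increases

Mid-term attendance is downstream of the teaching method. One should not condition on a consequence of treatment, so the overall rates are the right comparison.
Pooled: Curriculum X 71.7% vs Curriculum Y 36.4%; Curriculum X is higher overall.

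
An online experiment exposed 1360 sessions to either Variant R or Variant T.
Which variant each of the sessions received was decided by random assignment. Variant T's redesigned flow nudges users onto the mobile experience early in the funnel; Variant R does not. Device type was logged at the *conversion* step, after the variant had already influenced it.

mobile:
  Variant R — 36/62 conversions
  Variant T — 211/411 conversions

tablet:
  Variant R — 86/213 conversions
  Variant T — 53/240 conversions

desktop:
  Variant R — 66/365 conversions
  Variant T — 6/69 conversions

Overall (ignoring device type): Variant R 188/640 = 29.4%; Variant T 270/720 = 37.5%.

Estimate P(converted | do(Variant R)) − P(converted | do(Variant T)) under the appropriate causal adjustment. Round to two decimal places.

-0.08

Within every device type level Variant R has the higher rate, yet pooled Variant T does — Simpson's reversal.
Device type lies on the pathway variant → device type → outcome, so adjusting for it blocks the indirect effect. For the total causal effect of variant, use the unadjusted pooled rates.
The causal difference is the pooled difference: 0.294 − 0.375 = -0.081.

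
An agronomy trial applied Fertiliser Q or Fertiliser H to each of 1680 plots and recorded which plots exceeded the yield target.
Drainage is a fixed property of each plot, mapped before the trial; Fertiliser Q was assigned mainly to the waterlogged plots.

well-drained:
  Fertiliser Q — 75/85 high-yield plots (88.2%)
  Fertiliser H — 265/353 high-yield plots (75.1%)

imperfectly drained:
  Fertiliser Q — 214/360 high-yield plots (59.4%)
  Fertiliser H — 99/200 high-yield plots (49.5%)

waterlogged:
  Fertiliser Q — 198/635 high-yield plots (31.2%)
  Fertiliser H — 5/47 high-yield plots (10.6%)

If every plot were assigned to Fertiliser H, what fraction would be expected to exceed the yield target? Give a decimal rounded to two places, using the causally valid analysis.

Since field drainage is a pre-existing factor (not a product of the fertiliser) and it affects the outcome on its own, it is a confounder. The stratified rates, not the pooled rate, identify the causal effect.
Standardising Fertiliser H to the population field drainage mix: 0.261·265/353 + 0.333·99/200 + 0.406·5/47 = 0.404.

0.40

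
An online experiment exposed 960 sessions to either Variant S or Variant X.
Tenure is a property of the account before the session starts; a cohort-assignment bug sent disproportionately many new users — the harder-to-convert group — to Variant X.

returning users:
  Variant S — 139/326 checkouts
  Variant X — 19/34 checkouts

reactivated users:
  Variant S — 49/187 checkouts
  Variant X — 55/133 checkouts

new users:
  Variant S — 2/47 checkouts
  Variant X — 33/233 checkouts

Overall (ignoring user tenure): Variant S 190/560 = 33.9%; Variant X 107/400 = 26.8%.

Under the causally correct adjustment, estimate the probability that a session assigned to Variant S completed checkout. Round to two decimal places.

0.26

Variant X is higher inside every user tenure stratum but Variant S is higher in aggregate. Whether to stratify depends on how user tenure relates to the variant.
User tenure is set before the variant has any effect — it is not caused by the variant — and it independently drives the outcome. That makes it a confounder, so the causal comparison is within user tenure levels.
Standardising Variant S to the population user tenure mix: 0.375·139/326 + 0.333·49/187 + 0.292·2/47 = 0.260.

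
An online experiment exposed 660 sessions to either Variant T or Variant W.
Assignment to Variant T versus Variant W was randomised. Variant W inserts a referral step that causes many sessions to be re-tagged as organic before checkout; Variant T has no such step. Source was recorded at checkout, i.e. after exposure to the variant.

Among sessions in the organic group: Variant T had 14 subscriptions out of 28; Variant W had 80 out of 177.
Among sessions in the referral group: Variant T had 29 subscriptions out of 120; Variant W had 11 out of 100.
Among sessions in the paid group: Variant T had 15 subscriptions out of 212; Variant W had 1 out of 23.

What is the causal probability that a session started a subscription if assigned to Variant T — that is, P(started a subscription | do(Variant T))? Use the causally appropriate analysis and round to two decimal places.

0.16

Because the variant influences traffic source, traffic source is a post-treatment mediator, not a confounder. Stratifying on it would bias the estimate; the causal effect is the crude pooled difference.
So P(outcome | do(Variant T)) is just the pooled rate for Variant T: 58/360 = 0.161.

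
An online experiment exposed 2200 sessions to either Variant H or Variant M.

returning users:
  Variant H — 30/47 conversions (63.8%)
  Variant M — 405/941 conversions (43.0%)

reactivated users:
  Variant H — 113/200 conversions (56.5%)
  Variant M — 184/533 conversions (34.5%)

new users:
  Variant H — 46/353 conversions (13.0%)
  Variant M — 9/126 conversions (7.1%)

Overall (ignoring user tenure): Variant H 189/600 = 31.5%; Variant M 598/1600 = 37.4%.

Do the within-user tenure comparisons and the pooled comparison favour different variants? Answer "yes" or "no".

Within each user tenure level (returning users 63.8% vs 43.0%; reactivated users 56.5% vs 34.5%; new users 13.0% vs 7.1%), Variant H has the higher rate every time. Pooled: 31.5% vs 37.4% — Variant M has the higher rate overall. The two comparisons disagree.

yes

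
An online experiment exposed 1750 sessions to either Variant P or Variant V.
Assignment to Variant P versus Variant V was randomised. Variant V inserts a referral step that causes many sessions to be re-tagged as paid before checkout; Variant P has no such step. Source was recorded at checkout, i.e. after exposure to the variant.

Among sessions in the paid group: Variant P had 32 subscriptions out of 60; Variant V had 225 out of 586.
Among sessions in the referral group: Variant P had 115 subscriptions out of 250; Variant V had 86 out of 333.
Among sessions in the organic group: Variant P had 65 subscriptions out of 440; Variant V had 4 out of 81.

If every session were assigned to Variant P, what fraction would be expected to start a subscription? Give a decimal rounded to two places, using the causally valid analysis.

Traffic source lies on the pathway variant → traffic source → outcome, so adjusting for it blocks the indirect effect. For the total causal effect of variant, use the unadjusted pooled rates.
So P(outcome | do(Variant P)) is just the pooled rate for Variant P: 212/750 = 0.283.

0.28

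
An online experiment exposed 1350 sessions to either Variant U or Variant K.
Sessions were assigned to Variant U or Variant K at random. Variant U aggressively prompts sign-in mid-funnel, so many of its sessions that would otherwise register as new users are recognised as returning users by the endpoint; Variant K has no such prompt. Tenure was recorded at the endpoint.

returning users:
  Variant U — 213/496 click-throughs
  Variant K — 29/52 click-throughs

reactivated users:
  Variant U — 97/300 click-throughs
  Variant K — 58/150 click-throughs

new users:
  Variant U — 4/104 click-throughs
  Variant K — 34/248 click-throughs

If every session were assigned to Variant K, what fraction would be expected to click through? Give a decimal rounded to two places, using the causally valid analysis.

Variant K is higher inside every user tenure stratum but Variant U is higher in aggregate. Whether to stratify depends on how user tenure relates to the variant.
User tenure lies on the pathway variant → user tenure → outcome, so adjusting for it blocks the indirect effect. For the total causal effect of variant, use the unadjusted pooled rates.
So P(outcome | do(Variant K)) is just the pooled rate for Variant K: 121/450 = 0.269.

0.27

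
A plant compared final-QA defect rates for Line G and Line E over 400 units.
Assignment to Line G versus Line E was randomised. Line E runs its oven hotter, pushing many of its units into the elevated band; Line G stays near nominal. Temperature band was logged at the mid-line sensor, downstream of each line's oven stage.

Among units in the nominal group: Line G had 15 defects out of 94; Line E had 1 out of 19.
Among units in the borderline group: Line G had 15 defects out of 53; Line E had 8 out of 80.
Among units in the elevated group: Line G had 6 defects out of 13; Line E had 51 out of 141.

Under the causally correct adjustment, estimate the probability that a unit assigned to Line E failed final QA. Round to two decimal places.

The in-process temperature band-specific comparison favours Line E throughout, but the pooled figures favour Line G. The question is whether to condition on in-process temperature band.
In-process temperature band lies on the pathway line → in-process temperature band → outcome, so adjusting for it blocks the indirect effect. For the total causal effect of line, use the unadjusted pooled rates.
So P(outcome | do(Line E)) is just the pooled rate for Line E: 60/240 = 0.250.

0.25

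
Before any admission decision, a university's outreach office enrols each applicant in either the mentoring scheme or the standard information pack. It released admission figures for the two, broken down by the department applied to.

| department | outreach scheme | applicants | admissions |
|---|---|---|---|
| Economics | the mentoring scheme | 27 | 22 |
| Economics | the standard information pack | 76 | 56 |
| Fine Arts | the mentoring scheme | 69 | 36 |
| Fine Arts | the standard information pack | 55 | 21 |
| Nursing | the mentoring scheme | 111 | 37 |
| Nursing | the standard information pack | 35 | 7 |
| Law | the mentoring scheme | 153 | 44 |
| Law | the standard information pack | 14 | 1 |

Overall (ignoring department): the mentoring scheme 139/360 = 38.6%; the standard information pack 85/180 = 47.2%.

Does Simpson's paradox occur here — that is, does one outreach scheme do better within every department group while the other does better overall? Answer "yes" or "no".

yes

Within each department level (Economics 81.5% vs 73.7%; Fine Arts 52.2% vs 38.2%; Nursing 33.3% vs 20.0%; Law 28.8% vs 7.1%), the mentoring scheme has the higher rate every time. Pooled: 38.6% vs 47.2% — the standard information pack has the higher rate overall. The two comparisons disagree.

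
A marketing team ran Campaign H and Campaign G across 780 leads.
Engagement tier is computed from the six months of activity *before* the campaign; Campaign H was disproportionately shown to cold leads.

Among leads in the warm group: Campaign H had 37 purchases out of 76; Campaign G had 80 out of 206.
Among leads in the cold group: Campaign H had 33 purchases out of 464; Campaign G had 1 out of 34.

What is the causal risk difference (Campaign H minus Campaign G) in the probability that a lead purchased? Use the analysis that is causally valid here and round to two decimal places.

Campaign H is higher inside every engagement tier stratum but Campaign G is higher in aggregate. Whether to stratify depends on how engagement tier relates to the campaign.
Engagement tier is set before the campaign has any effect — it is not caused by the campaign — and it independently drives the outcome. That makes it a confounder, so the causal comparison is within engagement tier levels.
Adjusting over the population distribution of engagement tier: 0.362·(0.487−0.388) + 0.638·(0.071−0.029) = +0.062.

+0.06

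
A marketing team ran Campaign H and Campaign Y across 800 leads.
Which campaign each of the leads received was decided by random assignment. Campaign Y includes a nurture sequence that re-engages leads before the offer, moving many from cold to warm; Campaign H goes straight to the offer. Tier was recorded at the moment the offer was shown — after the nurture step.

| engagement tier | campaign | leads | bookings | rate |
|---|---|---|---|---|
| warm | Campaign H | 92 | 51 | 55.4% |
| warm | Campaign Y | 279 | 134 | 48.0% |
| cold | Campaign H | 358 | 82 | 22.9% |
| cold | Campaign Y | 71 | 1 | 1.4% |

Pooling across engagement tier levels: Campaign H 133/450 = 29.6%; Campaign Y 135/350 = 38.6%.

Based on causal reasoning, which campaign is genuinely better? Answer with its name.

Campaign Y

Because the campaign influences engagement tier, engagement tier is a post-treatment mediator, not a confounder. Stratifying on it would bias the estimate; the causal effect is the crude pooled difference.
Pooled: Campaign H 29.6% vs Campaign Y 38.6%; Campaign Y is higher overall.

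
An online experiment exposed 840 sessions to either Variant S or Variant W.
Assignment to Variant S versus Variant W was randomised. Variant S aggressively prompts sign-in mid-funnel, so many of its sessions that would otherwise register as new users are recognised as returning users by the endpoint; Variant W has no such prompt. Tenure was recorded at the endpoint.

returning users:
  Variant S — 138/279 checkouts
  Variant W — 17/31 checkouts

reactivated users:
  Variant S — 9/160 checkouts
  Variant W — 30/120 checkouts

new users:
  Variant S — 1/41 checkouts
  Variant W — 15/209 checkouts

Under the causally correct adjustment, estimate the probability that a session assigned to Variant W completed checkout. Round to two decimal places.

0.17

User tenure lies on the pathway variant → user tenure → outcome, so adjusting for it blocks the indirect effect. For the total causal effect of variant, use the unadjusted pooled rates.
So P(outcome | do(Variant W)) is just the pooled rate for Variant W: 62/360 = 0.172.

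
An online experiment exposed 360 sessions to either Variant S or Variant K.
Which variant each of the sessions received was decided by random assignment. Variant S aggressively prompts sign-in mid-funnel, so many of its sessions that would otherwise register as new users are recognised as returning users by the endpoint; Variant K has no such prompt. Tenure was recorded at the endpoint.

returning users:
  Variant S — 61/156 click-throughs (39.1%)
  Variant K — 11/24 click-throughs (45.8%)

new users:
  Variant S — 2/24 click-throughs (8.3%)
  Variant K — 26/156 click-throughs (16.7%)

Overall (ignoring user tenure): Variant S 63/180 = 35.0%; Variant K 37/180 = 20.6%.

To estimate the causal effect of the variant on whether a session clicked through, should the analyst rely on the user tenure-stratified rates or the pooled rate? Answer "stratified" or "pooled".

Variant K is higher inside every user tenure stratum but Variant S is higher in aggregate. Whether to stratify depends on how user tenure relates to the variant.
Because the variant influences user tenure, user tenure is a post-treatment mediator, not a confounder. Stratifying on it would bias the estimate; the causal effect is the crude pooled difference.
Pooled: Variant S 35.0% vs Variant K 20.6%; Variant S is higher overall.

pooled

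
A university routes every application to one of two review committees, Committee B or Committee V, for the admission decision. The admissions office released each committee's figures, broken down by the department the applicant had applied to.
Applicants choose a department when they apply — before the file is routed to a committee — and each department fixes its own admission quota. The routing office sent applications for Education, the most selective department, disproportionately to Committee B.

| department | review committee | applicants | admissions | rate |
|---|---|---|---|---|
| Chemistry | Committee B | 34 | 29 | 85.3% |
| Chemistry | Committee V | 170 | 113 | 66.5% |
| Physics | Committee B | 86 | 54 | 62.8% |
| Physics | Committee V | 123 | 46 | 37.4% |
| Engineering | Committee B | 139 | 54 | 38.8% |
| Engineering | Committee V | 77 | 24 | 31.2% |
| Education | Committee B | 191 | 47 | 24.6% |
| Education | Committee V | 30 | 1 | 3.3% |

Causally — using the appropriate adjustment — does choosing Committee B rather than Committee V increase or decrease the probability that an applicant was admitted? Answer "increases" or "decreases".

Department differs across review committees for reasons unrelated to any effect of the review committee itself, and it separately predicts the outcome — a classic confounder. We must compare within department levels.
Within each level — Chemistry: 85.3% vs 66.5%; Physics: 62.8% vs 37.4%; Engineering: 38.8% vs 31.2%; Education: 24.6% vs 3.3% — Committee B is higher every time.

increases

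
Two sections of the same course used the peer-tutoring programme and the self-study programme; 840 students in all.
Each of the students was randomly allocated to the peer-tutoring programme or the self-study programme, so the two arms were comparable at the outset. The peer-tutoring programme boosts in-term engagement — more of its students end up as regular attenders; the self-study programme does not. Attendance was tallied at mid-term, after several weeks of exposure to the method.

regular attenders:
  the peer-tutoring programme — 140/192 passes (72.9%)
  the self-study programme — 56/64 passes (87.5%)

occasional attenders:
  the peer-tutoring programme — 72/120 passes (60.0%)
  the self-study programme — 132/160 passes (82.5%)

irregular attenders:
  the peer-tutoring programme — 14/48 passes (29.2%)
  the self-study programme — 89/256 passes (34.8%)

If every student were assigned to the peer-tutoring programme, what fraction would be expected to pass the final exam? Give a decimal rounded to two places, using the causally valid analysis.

Stratifying would compare teaching methods among students the teaching methods themselves sorted into mid-term attendance groups — a form of selection on an intermediate. The unconditioned pooled rates give the total causal effect.
So P(outcome | do(the peer-tutoring programme)) is just the pooled rate for the peer-tutoring programme: 226/360 = 0.628.

0.63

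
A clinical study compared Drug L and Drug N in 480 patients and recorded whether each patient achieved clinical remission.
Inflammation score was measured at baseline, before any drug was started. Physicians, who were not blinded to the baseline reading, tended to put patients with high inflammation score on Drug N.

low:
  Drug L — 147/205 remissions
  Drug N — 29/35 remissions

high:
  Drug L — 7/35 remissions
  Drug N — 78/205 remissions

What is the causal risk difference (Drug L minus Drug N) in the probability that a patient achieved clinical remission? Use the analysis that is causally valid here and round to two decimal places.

The imbalance in inflammation score arose from how patients were allocated, not from anything the drug did; and inflammation score independently affects the outcome. The pooled gap is confounded — condition on inflammation score.
Adjusting over the population distribution of inflammation score: 0.500·(0.717−0.829) + 0.500·(0.200−0.380) = -0.146.

-0.15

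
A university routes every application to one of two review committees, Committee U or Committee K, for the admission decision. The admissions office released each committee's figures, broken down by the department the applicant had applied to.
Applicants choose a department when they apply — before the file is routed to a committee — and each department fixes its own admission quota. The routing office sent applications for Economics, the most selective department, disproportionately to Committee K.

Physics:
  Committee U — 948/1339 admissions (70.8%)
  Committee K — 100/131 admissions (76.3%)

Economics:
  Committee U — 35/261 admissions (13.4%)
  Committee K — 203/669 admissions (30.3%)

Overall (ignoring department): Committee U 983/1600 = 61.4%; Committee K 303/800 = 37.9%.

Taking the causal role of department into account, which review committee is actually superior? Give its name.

Committee K is higher inside every department stratum but Committee U is higher in aggregate. Whether to stratify depends on how department relates to the review committee.
Department is set before the review committee has any effect — it is not caused by the review committee — and it independently drives the outcome. That makes it a confounder, so the causal comparison is within department levels.
Within each level — Physics: 70.8% vs 76.3%; Economics: 13.4% vs 30.3% — Committee K is higher every time.

Committee K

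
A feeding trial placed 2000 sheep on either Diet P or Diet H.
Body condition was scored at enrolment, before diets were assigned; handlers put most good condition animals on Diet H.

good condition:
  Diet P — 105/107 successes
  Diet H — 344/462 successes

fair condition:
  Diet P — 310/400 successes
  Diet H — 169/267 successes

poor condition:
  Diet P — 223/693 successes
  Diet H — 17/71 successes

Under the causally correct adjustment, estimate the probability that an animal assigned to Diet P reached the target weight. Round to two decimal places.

Nothing the diet does changes starting body condition; the imbalance is an allocation artefact. With starting body condition also predicting the outcome, the pooled figure is confounded, and the within-stratum comparison is the causal one.
Standardising Diet P to the population starting body condition mix: 0.284·105/107 + 0.334·310/400 + 0.382·223/693 = 0.661.

0.66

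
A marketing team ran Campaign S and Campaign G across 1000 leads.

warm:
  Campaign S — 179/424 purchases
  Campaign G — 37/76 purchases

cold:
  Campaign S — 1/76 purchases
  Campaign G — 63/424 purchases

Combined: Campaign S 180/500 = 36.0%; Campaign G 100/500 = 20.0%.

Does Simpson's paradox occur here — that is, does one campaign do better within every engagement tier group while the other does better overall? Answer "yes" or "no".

Within each engagement tier level (warm 42.2% vs 48.7%; cold 1.3% vs 14.9%), Campaign G has the higher rate every time. Pooled: 36.0% vs 20.0% — Campaign S has the higher rate overall. The two comparisons disagree.

yes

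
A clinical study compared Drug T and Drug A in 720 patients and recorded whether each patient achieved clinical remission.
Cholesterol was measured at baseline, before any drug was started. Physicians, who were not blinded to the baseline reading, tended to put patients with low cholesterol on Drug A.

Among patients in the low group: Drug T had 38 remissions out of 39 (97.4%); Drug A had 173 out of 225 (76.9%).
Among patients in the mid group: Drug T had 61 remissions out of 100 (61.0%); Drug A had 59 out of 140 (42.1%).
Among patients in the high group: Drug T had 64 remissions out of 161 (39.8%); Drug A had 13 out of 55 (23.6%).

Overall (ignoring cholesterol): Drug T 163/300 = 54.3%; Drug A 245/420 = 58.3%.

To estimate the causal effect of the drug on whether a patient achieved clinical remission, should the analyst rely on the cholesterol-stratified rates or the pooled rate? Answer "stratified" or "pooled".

The cholesterol-specific comparison favours Drug T throughout, but the pooled figures favour Drug A. The question is whether to condition on cholesterol.
Nothing the drug does changes cholesterol; the imbalance is an allocation artefact. With cholesterol also predicting the outcome, the pooled figure is confounded, and the within-stratum comparison is the causal one.
Within each level — low: 97.4% vs 76.9%; mid: 61.0% vs 42.1%; high: 39.8% vs 23.6% — Drug T is higher every time.

stratified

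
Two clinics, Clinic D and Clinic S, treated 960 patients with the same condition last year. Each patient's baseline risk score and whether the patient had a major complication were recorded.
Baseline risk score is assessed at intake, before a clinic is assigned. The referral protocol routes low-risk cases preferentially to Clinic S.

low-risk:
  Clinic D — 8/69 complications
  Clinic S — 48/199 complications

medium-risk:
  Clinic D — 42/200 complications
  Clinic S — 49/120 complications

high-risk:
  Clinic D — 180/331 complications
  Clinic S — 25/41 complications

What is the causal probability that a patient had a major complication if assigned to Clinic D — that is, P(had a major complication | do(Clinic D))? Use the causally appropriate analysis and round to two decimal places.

0.31

Within every baseline risk score level Clinic D has the lower rate, yet pooled Clinic S does — Simpson's reversal.
Baseline risk score differs across clinics for reasons unrelated to any effect of the clinic itself, and it separately predicts the outcome — a classic confounder. We must compare within baseline risk score levels.
Standardising Clinic D to the population baseline risk score mix: 0.279·8/69 + 0.333·42/200 + 0.388·180/331 = 0.313.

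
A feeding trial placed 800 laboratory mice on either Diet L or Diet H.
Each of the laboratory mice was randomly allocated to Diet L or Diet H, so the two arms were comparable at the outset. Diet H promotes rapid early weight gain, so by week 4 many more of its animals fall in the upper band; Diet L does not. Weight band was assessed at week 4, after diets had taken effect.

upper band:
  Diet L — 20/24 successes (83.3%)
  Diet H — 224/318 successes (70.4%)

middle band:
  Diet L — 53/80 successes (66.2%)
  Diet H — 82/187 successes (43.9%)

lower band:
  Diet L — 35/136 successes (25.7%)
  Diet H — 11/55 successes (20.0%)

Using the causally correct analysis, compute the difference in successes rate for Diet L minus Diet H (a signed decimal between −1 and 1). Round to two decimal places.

Diet L is higher inside every week-4 weight band stratum but Diet H is higher in aggregate. Whether to stratify depends on how week-4 weight band relates to the diet.
Stratifying would compare diets among laboratory mice the diets themselves sorted into week-4 weight band groups — a form of selection on an intermediate. The unconditioned pooled rates give the total causal effect.
The causal difference is the pooled difference: 0.450 − 0.566 = -0.116.

-0.12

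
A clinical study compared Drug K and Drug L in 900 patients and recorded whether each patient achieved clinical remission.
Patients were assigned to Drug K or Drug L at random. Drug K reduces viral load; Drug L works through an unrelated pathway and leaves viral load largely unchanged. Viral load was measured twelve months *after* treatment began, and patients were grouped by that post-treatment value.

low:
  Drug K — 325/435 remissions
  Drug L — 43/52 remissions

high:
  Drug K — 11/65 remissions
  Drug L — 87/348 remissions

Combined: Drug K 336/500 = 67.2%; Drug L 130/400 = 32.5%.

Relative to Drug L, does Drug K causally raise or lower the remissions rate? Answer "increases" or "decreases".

increases

The viral load-specific comparison favours Drug L throughout, but the pooled figures favour Drug K. The question is whether to condition on viral load.
The distribution of viral load is itself part of what the drug does — it is an intermediate outcome. Holding it fixed would remove that part of the effect; the total effect is the pooled difference.
Pooled: Drug K 67.2% vs Drug L 32.5%; Drug K is higher overall.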